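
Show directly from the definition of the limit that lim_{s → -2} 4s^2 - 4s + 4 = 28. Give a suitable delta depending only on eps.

delta = min(1, eps/24)

Fix eps > 0. We want delta > 0 such that 0 < |s + 2| < delta implies |(4s^2 - 4s + 4) − 28| < eps.
(4s^2 - 4s + 4) − 28 = 4s^2 - 4s - 24 = (s + 2)(4s - 12).
So |(4s^2 - 4s + 4) − 28| = |s + 2|·|4s - 12|.
Assume first that |s + 2| < 1, so |s| < 3. Then |4s - 12| ≤ 4·3 + 12 = 24.
Hence |(4s^2 - 4s + 4) − 28| ≤ 24|s + 2| < eps provided |s + 2| < eps/24.
Take delta = min(1, eps/24). Then 0 < |s + 2| < delta gives both |s + 2| < 1 and |s + 2| < eps/24, so |(4s^2 - 4s + 4) − 28| < eps.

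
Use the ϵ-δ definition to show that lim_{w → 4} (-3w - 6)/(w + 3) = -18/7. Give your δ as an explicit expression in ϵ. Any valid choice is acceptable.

δ = min(7/2, (49/6)ϵ)

Let ϵ > 0 be given. We want δ > 0 with 0 < |w − 4| < δ ⇒ |(-3w - 6)/(w + 3) + 18/7| < ϵ.
Combining over a common denominator, (-3w - 6)/(w + 3) + 18/7 = [(-3w - 6)·7 − (-18)·(w + 3)] / [7·(w + 3)] = -3(w − 4) / (7(w + 3)).
So |(-3w - 6)/(w + 3) + 18/7| = 3|w − 4| / (7·|w + 3|).
Require δ ≤ 7/2, so |w + 3| ≥ |7| − |w − 4| > 7 − 7/2 = 7/2.
Hence |(-3w - 6)/(w + 3) + 18/7| < 3|w − 4|/(7·(7/2)) = (6/49)|w − 4|, which is < ϵ once |w − 4| < (49/6)ϵ.
Take δ = min(7/2, (49/6)ϵ). Then 0 < |w − 4| < δ forces both bounds, so |(-3w - 6)/(w + 3) + 18/7| < ϵ.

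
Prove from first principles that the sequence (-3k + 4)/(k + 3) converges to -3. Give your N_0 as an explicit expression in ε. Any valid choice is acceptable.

N_0 = 13/ε

Let ε > 0 be given. For k ≥ 1, |(-3k + 4)/(k + 3) + 3| = |13|/((k + 3)) = 13/((k + 3)).
Since k + 3 ≥ k for k ≥ 1, this is ≤ 13/(k) = 13/k.
So |(-3k + 4)/(k + 3) + 3| < ε whenever k > 13/ε.
Take N_0 = 13/ε. If k > N_0 then |(-3k + 4)/(k + 3) + 3| ≤ 13/k < ε.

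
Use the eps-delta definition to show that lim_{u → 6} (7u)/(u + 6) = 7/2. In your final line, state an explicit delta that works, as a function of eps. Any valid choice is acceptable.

delta = min(6, (12/7)eps)

Suppose eps > 0. We want delta > 0 with 0 < |u − 6| < delta ⇒ |(7u)/(u + 6) − (7/2)| < eps.
Combining over a common denominator, (7u)/(u + 6) − (7/2) = [(7u)·12 − 42·(u + 6)] / [12·(u + 6)] = 42(u − 6) / (12(u + 6)).
So |(7u)/(u + 6) − (7/2)| = 42|u − 6| / (12·|u + 6|).
Restrict delta ≤ 6. Then |u − 6| < 6 gives |u + 6| = |(u − 6) + 12| ≥ 12 − 6 = 6.
Hence |(7u)/(u + 6) − (7/2)| < 42|u − 6|/(12·6) = (7/12)|u − 6|, which is < eps once |u − 6| < (12/7)eps.
Take delta = min(6, (12/7)eps). Then 0 < |u − 6| < delta forces both bounds, so |(7u)/(u + 6) − (7/2)| < eps.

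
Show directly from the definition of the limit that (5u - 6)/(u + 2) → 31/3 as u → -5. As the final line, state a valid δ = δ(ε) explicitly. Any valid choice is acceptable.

Fix ε > 0. We want δ > 0 with 0 < |u + 5| < δ ⇒ |(5u - 6)/(u + 2) − (31/3)| < ε.
Combining over a common denominator, (5u - 6)/(u + 2) − (31/3) = [(5u - 6)·(-3) − (-31)·(u + 2)] / [(-3)·(u + 2)] = 16(u + 5) / ((-3)(u + 2)).
So |(5u - 6)/(u + 2) − (31/3)| = 16|u + 5| / (3·|u + 2|).
Restrict δ ≤ 3/2. Then |u + 5| < 3/2 gives |u + 2| = |(u + 5) + (-3)| ≥ 3 − 3/2 = 3/2.
Hence |(5u - 6)/(u + 2) − (31/3)| < 16|u + 5|/(3·(3/2)) = (32/9)|u + 5|, which is < ε once |u + 5| < (9/32)ε.
Take δ = min(3/2, (9/32)ε). Then 0 < |u + 5| < δ forces both bounds, so |(5u - 6)/(u + 2) − (31/3)| < ε.

δ = min(3/2, (9/32)ε)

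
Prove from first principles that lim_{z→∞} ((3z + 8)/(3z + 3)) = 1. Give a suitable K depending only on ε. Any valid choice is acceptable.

Suppose ε > 0. We seek K > 0 such that z > K implies |(3z + 8)/(3z + 3) − 1| < ε.
(3z + 8)/(3z + 3) − 1 = (3(3z + 8) − 3(3z + 3)) / (3(3z + 3)) = 15/(3(3z + 3)).
For z > 0 we have 3z + 3 > 3z, so |(3z + 8)/(3z + 3) − 1| = 15/(3(3z + 3)) < 15/(3·3z) = (5/3)/z.
Thus |(3z + 8)/(3z + 3) − 1| < ε whenever z > (5/3)/ε.
Take K = (5/3)/ε. If z > K then |(3z + 8)/(3z + 3) − 1| < (5/3)/z < ε.

K = (5/3)/ε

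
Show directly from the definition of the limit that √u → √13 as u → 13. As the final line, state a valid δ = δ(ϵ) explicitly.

Let ϵ > 0 be given. We want δ > 0 such that 0 < |u − 13| < δ implies |√u − √13| < ϵ.
Multiplying by the conjugate, |√u − √13| = |u − 13|/(√u + √13).
Restrict δ ≤ 13 so that |u − 13| < 13 forces u > 0, and then √u + √13 > √13.
Hence |√u − √13| < |u − 13|/√13, which is < ϵ once |u − 13| < √13·ϵ.
Take δ = min(13, √13·ϵ). If 0 < |u − 13| < δ then u > 0 and |√u − √13| < |u − 13|/√13 < ϵ.

δ = min(13, √13·ϵ)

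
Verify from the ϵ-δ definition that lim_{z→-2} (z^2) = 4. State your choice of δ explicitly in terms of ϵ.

Suppose ϵ > 0. We seek δ > 0 with 0 < |z + 2| < δ ⇒ |z^2 − 4| < ϵ.
Factor: z^2 − 4 = (z + 2)(z - 2), so |z^2 − 4| = |z + 2|·|z - 2|.
Restrict δ ≤ 1. Then |z + 2| < 1 gives |z| < 3, so by the triangle inequality |z - 2| ≤ 3 + 2 = 5.
Hence |z^2 − 4| ≤ 5|z + 2|, which is < ϵ once |z + 2| < ϵ/5.
Take δ = min(1, ϵ/5). If 0 < |z + 2| < δ then both bounds hold and |z^2 − 4| ≤ 5|z + 2| < 5·(ϵ/5) = ϵ.

δ = min(1, ϵ/5)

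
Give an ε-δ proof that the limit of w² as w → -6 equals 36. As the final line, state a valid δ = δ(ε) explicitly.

Fix ε > 0. We seek δ > 0 with 0 < |w + 6| < δ ⇒ |w² − 36| < ε.
Factor: w² − 36 = (w + 6)(w - 6), so |w² − 36| = |w + 6|·|w - 6|.
Restrict δ ≤ 1. Then |w + 6| < 1 gives |w| < 7, so by the triangle inequality |w - 6| ≤ 7 + 6 = 13.
Hence |w² − 36| ≤ 13|w + 6|, which is < ε once |w + 6| < ε/13.
Take δ = min(1, ε/13). If 0 < |w + 6| < δ then both bounds hold and |w² − 36| ≤ 13|w + 6| < 13·(ε/13) = ε.

δ = min(1, ε/13)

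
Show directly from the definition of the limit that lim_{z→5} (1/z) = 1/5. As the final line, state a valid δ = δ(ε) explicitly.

Fix ε > 0. We seek δ > 0 such that 0 < |z − 5| < δ implies |1/z − (1/5)| < ε.
|1/z − (1/5)| = |5 − z|/(5·|z|) = |z − 5|/(5|z|).
Require δ ≤ 5/2 so that |z| > 5 − 5/2 = 5/2, hence 5|z| > 25/2.
Then |1/z − (1/5)| < |z − 5|/(25/2), which is < ε when |z − 5| < (25/2)ε.
Take δ = min(5/2, (25/2)ε). Then 0 < |z − 5| < δ gives both |z − 5| < 5/2 and |z − 5| < (25/2)ε, so |1/z − (1/5)| < ε.

δ = min(5/2, (25/2)ε)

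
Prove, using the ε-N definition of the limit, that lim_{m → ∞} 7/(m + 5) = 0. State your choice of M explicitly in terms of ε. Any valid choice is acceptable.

Fix ε > 0. For m ≥ 1, |7/(m + 5) − 0| = 7/(m + 5) ≤ 7/m.
We need 7/m < ε, i.e. m > 7/ε.
Take M = 7/ε. If m > M then |7/(m + 5)| ≤ 7/m < ε.

M = 7/ε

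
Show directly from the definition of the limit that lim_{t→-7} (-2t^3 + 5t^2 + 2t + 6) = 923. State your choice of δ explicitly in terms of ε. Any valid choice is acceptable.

Let ε > 0 be given. We want δ > 0 such that 0 < |t + 7| < δ implies |(-2t^3 + 5t^2 + 2t + 6) − 923| < ε.
(-2t^3 + 5t^2 + 2t + 6) − 923 = -2t^3 + 5t^2 + 2t - 917 = (t + 7)(-2t^2 + 19t - 131).
So |(-2t^3 + 5t^2 + 2t + 6) − 923| = |t + 7|·|-2t^2 + 19t - 131|.
Assume first that |t + 7| < 2, so |t| < 9. Then |-2t^2 + 19t - 131| ≤ 2·9^2 + 19·9 + 131 = 464.
Hence |(-2t^3 + 5t^2 + 2t + 6) − 923| ≤ 464|t + 7| < ε provided |t + 7| < ε/464.
Choosing δ = min(2, ε/464) ensures both conditions, hence |(-2t^3 + 5t^2 + 2t + 6) − 923| < ε.

δ = min(2, ε/464)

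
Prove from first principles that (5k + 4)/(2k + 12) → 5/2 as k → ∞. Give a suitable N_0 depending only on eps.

Fix eps > 0. For k ≥ 1, |(5k + 4)/(2k + 12) − (5/2)| = |-52|/(2(2k + 12)) = 52/(2(2k + 12)).
Since 2k + 12 ≥ 2k for k ≥ 1, this is ≤ 52/(2·2k) = 13/k.
So |(5k + 4)/(2k + 12) − (5/2)| < eps whenever k > 13/eps.
Take N_0 = 13/eps. If k > N_0 then |(5k + 4)/(2k + 12) − (5/2)| ≤ 13/k < eps.

N_0 = 13/eps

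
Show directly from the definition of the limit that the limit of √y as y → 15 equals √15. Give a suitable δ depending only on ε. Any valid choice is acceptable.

δ = min(15, √15·ε)

Let ε > 0. We want δ > 0 such that 0 < |y − 15| < δ implies |√y − √15| < ε.
Rationalise: √y − √15 = (y − 15)/(√y + √15), so |√y − √15| = |y − 15|/(√y + √15).
Restrict δ ≤ 15 so that |y − 15| < 15 forces y > 0, and then √y + √15 > √15.
Hence |√y − √15| < |y − 15|/√15, which is < ε once |y − 15| < √15·ε.
Take δ = min(15, √15·ε). If 0 < |y − 15| < δ then y > 0 and |√y − √15| < |y − 15|/√15 < ε.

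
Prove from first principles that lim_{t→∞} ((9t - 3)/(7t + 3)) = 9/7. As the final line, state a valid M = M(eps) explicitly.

M = (48/49)/eps

Let eps > 0 be given. We seek M > 0 such that t > M implies |(9t - 3)/(7t + 3) − (9/7)| < eps.
(9t - 3)/(7t + 3) − (9/7) = (7(9t - 3) − 9(7t + 3)) / (7(7t + 3)) = -48/(7(7t + 3)).
For t > 0 we have 7t + 3 > 7t, so |(9t - 3)/(7t + 3) − (9/7)| = 48/(7(7t + 3)) < 48/(7·7t) = (48/49)/t.
Thus |(9t - 3)/(7t + 3) − (9/7)| < eps whenever t > (48/49)/eps.
Take M = (48/49)/eps. If t > M then |(9t - 3)/(7t + 3) − (9/7)| < (48/49)/t < eps.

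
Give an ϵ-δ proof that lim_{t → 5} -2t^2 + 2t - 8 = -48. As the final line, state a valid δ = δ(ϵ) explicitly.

δ = min(1, ϵ/20)

Let ϵ > 0. We want δ > 0 such that 0 < |t − 5| < δ implies |(-2t^2 + 2t - 8) + 48| < ϵ.
(-2t^2 + 2t - 8) + 48 = -2t^2 + 2t + 40 = (t − 5)(-2t - 8).
So |(-2t^2 + 2t - 8) + 48| = |t − 5|·|-2t - 8|.
Require δ ≤ 1. Then |t − 5| < 1 gives |t| < 6, and by the triangle inequality |-2t - 8| ≤ 2·6 + 8 = 20.
Hence |(-2t^2 + 2t - 8) + 48| ≤ 20|t − 5| < ϵ provided |t − 5| < ϵ/20.
Take δ = min(1, ϵ/20). Then 0 < |t − 5| < δ gives both |t − 5| < 1 and |t − 5| < ϵ/20, so |(-2t^2 + 2t - 8) + 48| < ϵ.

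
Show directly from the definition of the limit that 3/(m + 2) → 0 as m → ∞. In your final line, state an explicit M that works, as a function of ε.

M = 3/ε

Fix ε > 0. For m ≥ 1, |3/(m + 2) − 0| = 3/(m + 2) ≤ 3/m.
We need 3/m < ε, i.e. m > 3/ε.
Take M = 3/ε. If m > M then |3/(m + 2)| ≤ 3/m < ε.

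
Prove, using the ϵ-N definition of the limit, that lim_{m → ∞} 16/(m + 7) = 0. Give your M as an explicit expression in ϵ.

M = 16/ϵ

Suppose ϵ > 0. For m ≥ 1, |16/(m + 7) − 0| = 16/(m + 7) ≤ 16/m.
We need 16/m < ϵ, i.e. m > 16/ϵ.
Take M = 16/ϵ. If m > M then |16/(m + 7)| ≤ 16/m < ϵ.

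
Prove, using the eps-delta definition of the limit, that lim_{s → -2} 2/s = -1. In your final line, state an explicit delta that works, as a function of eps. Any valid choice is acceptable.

delta = min(1, eps)

Suppose eps > 0. We seek delta > 0 such that 0 < |s + 2| < delta implies |2/s + 1| < eps.
|2/s + 1| = 2·|-2 − s|/(2·|s|) = 2|s + 2|/(2|s|).
Require delta ≤ 1 so that |s| > 2 − 1 = 1, hence 2|s| > 2.
Then |2/s + 1| < 2|s + 2|/2, which is < eps when |s + 2| < eps.
Take delta = min(1, eps). Then 0 < |s + 2| < delta gives both |s + 2| < 1 and |s + 2| < eps, so |2/s + 1| < eps.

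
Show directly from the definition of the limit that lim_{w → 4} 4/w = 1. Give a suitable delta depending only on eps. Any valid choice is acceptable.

Let eps > 0. We seek delta > 0 such that 0 < |w − 4| < delta implies |4/w − 1| < eps.
|4/w − 1| = 4·|4 − w|/(4·|w|) = 4|w − 4|/(4|w|).
Require delta ≤ 2 so that |w| > 4 − 2 = 2, hence 4|w| > 8.
Then |4/w − 1| < 4|w − 4|/8, which is < eps when |w − 4| < 2eps.
Take delta = min(2, 2eps). Then 0 < |w − 4| < delta gives both |w − 4| < 2 and |w − 4| < 2eps, so |4/w − 1| < eps.

delta = min(2, 2eps)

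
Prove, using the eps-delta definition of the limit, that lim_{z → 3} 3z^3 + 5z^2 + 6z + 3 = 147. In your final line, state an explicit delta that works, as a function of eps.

Let eps > 0. We want delta > 0 such that 0 < |z − 3| < delta implies |(3z^3 + 5z^2 + 6z + 3) − 147| < eps.
(3z^3 + 5z^2 + 6z + 3) − 147 = 3z^3 + 5z^2 + 6z - 144 = (z − 3)(3z^2 + 14z + 48).
So |(3z^3 + 5z^2 + 6z + 3) − 147| = |z − 3|·|3z^2 + 14z + 48|.
Require delta ≤ 1. Then |z − 3| < 1 gives |z| < 4, and by the triangle inequality |3z^2 + 14z + 48| ≤ 3·4^2 + 14·4 + 48 = 152.
Hence |(3z^3 + 5z^2 + 6z + 3) − 147| ≤ 152|z − 3| < eps provided |z − 3| < eps/152.
Choosing delta = min(1, eps/152) ensures both conditions, hence |(3z^3 + 5z^2 + 6z + 3) − 147| < eps.

delta = min(1, eps/152)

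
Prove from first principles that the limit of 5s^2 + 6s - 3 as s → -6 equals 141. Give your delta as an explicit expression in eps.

Let eps > 0. We want delta > 0 such that 0 < |s + 6| < delta implies |(5s^2 + 6s - 3) − 141| < eps.
(5s^2 + 6s - 3) − 141 = 5s^2 + 6s - 144 = (s + 6)(5s - 24).
So |(5s^2 + 6s - 3) − 141| = |s + 6|·|5s - 24|.
Require delta ≤ 1. Then |s + 6| < 1 gives |s| < 7, and by the triangle inequality |5s - 24| ≤ 5·7 + 24 = 59.
Hence |(5s^2 + 6s - 3) − 141| ≤ 59|s + 6| < eps provided |s + 6| < eps/59.
Choosing delta = min(1, eps/59) ensures both conditions, hence |(5s^2 + 6s - 3) − 141| < eps.

delta = min(1, eps/59)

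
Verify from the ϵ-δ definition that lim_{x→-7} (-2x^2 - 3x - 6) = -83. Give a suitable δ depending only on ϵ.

δ = min(1, ϵ/27)

Suppose ϵ > 0. We want δ > 0 such that 0 < |x + 7| < δ implies |(-2x^2 - 3x - 6) + 83| < ϵ.
(-2x^2 - 3x - 6) + 83 = -2x^2 - 3x + 77 = (x + 7)(-2x + 11).
So |(-2x^2 - 3x - 6) + 83| = |x + 7|·|-2x + 11|.
Require δ ≤ 1. Then |x + 7| < 1 gives |x| < 8, and by the triangle inequality |-2x + 11| ≤ 2·8 + 11 = 27.
Hence |(-2x^2 - 3x - 6) + 83| ≤ 27|x + 7| < ϵ provided |x + 7| < ϵ/27.
Take δ = min(1, ϵ/27). Then 0 < |x + 7| < δ gives both |x + 7| < 1 and |x + 7| < ϵ/27, so |(-2x^2 - 3x - 6) + 83| < ϵ.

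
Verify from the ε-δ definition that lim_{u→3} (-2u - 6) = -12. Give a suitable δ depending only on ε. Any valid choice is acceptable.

δ = ε/2

Let ε > 0 be given. We need δ > 0 so that 0 < |u − 3| < δ implies |(-2u - 6) + 12| < ε.
Since (-2u - 6) + 12 = -2(u − 3), we have |(-2u - 6) + 12| = 2|u − 3|.
So 2|u − 3| < ε exactly when |u − 3| < ε/2.
Take δ = ε/2. If 0 < |u − 3| < δ then |(-2u - 6) + 12| = 2|u − 3| < 2·(ε/2) = ε.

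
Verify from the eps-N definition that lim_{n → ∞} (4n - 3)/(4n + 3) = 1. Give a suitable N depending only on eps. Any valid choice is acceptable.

N = (3/2)/eps

Let eps > 0 be given. For n ≥ 1, |(4n - 3)/(4n + 3) − 1| = |-24|/(4(4n + 3)) = 24/(4(4n + 3)).
Since 4n + 3 ≥ 4n for n ≥ 1, this is ≤ 24/(4·4n) = (3/2)/n.
So |(4n - 3)/(4n + 3) − 1| < eps whenever n > (3/2)/eps.
Take N = (3/2)/eps. If n > N then |(4n - 3)/(4n + 3) − 1| ≤ (3/2)/n < eps.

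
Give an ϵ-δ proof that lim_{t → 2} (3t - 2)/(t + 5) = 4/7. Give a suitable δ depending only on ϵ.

Fix ϵ > 0. We want δ > 0 with 0 < |t − 2| < δ ⇒ |(3t - 2)/(t + 5) − (4/7)| < ϵ.
Combining over a common denominator, (3t - 2)/(t + 5) − (4/7) = [(3t - 2)·7 − 4·(t + 5)] / [7·(t + 5)] = 17(t − 2) / (7(t + 5)).
So |(3t - 2)/(t + 5) − (4/7)| = 17|t − 2| / (7·|t + 5|).
Restrict δ ≤ 7/2. Then |t − 2| < 7/2 gives |t + 5| = |(t − 2) + 7| ≥ 7 − 7/2 = 7/2.
Hence |(3t - 2)/(t + 5) − (4/7)| < 17|t − 2|/(7·(7/2)) = (34/49)|t − 2|, which is < ϵ once |t − 2| < (49/34)ϵ.
Take δ = min(7/2, (49/34)ϵ). Then 0 < |t − 2| < δ forces both bounds, so |(3t - 2)/(t + 5) − (4/7)| < ϵ.

δ = min(7/2, (49/34)ϵ)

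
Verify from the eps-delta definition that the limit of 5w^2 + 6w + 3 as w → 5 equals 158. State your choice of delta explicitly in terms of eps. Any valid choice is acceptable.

delta = min(2, eps/66)

Suppose eps > 0. We want delta > 0 such that 0 < |w − 5| < delta implies |(5w^2 + 6w + 3) − 158| < eps.
(5w^2 + 6w + 3) − 158 = 5w^2 + 6w - 155 = (w − 5)(5w + 31).
So |(5w^2 + 6w + 3) − 158| = |w − 5|·|5w + 31|.
Assume first that |w − 5| < 2, so |w| < 7. Then |5w + 31| ≤ 5·7 + 31 = 66.
Hence |(5w^2 + 6w + 3) − 158| ≤ 66|w − 5| < eps provided |w − 5| < eps/66.
Choosing delta = min(2, eps/66) ensures both conditions, hence |(5w^2 + 6w + 3) − 158| < eps.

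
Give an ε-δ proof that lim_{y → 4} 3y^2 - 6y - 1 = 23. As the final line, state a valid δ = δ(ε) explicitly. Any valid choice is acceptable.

δ = min(1, ε/21)

Fix ε > 0. We want δ > 0 such that 0 < |y − 4| < δ implies |(3y^2 - 6y - 1) − 23| < ε.
(3y^2 - 6y - 1) − 23 = 3y^2 - 6y - 24 = (y − 4)(3y + 6).
So |(3y^2 - 6y - 1) − 23| = |y − 4|·|3y + 6|.
Require δ ≤ 1. Then |y − 4| < 1 gives |y| < 5, and by the triangle inequality |3y + 6| ≤ 3·5 + 6 = 21.
Hence |(3y^2 - 6y - 1) − 23| ≤ 21|y − 4| < ε provided |y − 4| < ε/21.
Take δ = min(1, ε/21). Then 0 < |y − 4| < δ gives both |y − 4| < 1 and |y − 4| < ε/21, so |(3y^2 - 6y - 1) − 23| < ε.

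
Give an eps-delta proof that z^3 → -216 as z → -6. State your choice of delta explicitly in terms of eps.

delta = min(2, eps/148)

Fix eps > 0. We seek delta > 0 with 0 < |z + 6| < delta ⇒ |z^3 + 216| < eps.
Factor: z^3 + 216 = (z + 6)(z^2 - 6z + 36), so |z^3 + 216| = |z + 6|·|z^2 - 6z + 36|.
Impose delta ≤ 2 so that |z| < 8; then |z^2 - 6z + 36| ≤ 148.
Hence |z^3 + 216| ≤ 148|z + 6|, which is < eps once |z + 6| < eps/148.
Take delta = min(2, eps/148). If 0 < |z + 6| < delta then both bounds hold and |z^3 + 216| ≤ 148|z + 6| < 148·(eps/148) = eps.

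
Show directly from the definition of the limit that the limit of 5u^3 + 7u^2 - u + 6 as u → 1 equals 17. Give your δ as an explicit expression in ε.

Suppose ε > 0. We want δ > 0 such that 0 < |u − 1| < δ implies |(5u^3 + 7u^2 - u + 6) − 17| < ε.
(5u^3 + 7u^2 - u + 6) − 17 = 5u^3 + 7u^2 - u - 11 = (u − 1)(5u^2 + 12u + 11).
So |(5u^3 + 7u^2 - u + 6) − 17| = |u − 1|·|5u^2 + 12u + 11|.
Assume first that |u − 1| < 1, so |u| < 2. Then |5u^2 + 12u + 11| ≤ 5·2^2 + 12·2 + 11 = 55.
Hence |(5u^3 + 7u^2 - u + 6) − 17| ≤ 55|u − 1| < ε provided |u − 1| < ε/55.
Choosing δ = min(1, ε/55) ensures both conditions, hence |(5u^3 + 7u^2 - u + 6) − 17| < ε.

δ = min(1, ε/55)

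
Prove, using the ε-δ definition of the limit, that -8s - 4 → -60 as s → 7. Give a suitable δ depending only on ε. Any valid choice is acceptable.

δ = ε/8

Fix ε > 0. We need δ > 0 so that 0 < |s − 7| < δ implies |(-8s - 4) + 60| < ε.
|(-8s - 4) + 60| = |-8s + 56| = 8|s − 7|.
Thus it suffices that |s − 7| < ε/8.
Take δ = ε/8. If 0 < |s − 7| < δ then |(-8s - 4) + 60| = 8|s − 7| < 8·(ε/8) = ε.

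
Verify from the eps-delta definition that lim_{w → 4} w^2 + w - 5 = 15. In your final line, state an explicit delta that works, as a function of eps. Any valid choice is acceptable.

delta = min(2, eps/11)

Fix eps > 0. We want delta > 0 such that 0 < |w − 4| < delta implies |(w^2 + w - 5) − 15| < eps.
(w^2 + w - 5) − 15 = w^2 + w - 20 = (w − 4)(w + 5).
So |(w^2 + w - 5) − 15| = |w − 4|·|w + 5|.
Require delta ≤ 2. Then |w − 4| < 2 gives |w| < 6, and by the triangle inequality |w + 5| ≤ 6 + 5 = 11.
Hence |(w^2 + w - 5) − 15| ≤ 11|w − 4| < eps provided |w − 4| < eps/11.
Choosing delta = min(2, eps/11) ensures both conditions, hence |(w^2 + w - 5) − 15| < eps.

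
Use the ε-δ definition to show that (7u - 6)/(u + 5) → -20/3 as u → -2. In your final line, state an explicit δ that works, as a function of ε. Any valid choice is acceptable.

δ = min(3/2, (9/82)ε)

Fix ε > 0. We want δ > 0 with 0 < |u + 2| < δ ⇒ |(7u - 6)/(u + 5) + 20/3| < ε.
Combining over a common denominator, (7u - 6)/(u + 5) + 20/3 = [(7u - 6)·3 − (-20)·(u + 5)] / [3·(u + 5)] = 41(u + 2) / (3(u + 5)).
So |(7u - 6)/(u + 5) + 20/3| = 41|u + 2| / (3·|u + 5|).
Require δ ≤ 3/2, so |u + 5| ≥ |3| − |u + 2| > 3 − 3/2 = 3/2.
Hence |(7u - 6)/(u + 5) + 20/3| < 41|u + 2|/(3·(3/2)) = (82/9)|u + 2|, which is < ε once |u + 2| < (9/82)ε.
Take δ = min(3/2, (9/82)ε). Then 0 < |u + 2| < δ forces both bounds, so |(7u - 6)/(u + 5) + 20/3| < ε.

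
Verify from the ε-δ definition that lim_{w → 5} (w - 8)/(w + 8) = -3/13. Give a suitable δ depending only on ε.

δ = min(13/2, (169/32)ε)

Let ε > 0 be given. We want δ > 0 with 0 < |w − 5| < δ ⇒ |(w - 8)/(w + 8) + 3/13| < ε.
Combining over a common denominator, (w - 8)/(w + 8) + 3/13 = [(w - 8)·13 − (-3)·(w + 8)] / [13·(w + 8)] = 16(w − 5) / (13(w + 8)).
So |(w - 8)/(w + 8) + 3/13| = 16|w − 5| / (13·|w + 8|).
Require δ ≤ 13/2, so |w + 8| ≥ |13| − |w − 5| > 13 − 13/2 = 13/2.
Hence |(w - 8)/(w + 8) + 3/13| < 16|w − 5|/(13·(13/2)) = (32/169)|w − 5|, which is < ε once |w − 5| < (169/32)ε.
Take δ = min(13/2, (169/32)ε). Then 0 < |w − 5| < δ forces both bounds, so |(w - 8)/(w + 8) + 3/13| < ε.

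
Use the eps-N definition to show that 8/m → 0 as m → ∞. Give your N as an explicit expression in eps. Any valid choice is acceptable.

N = 8/eps

Let eps > 0 be given. For m ≥ 1, |8/m − 0| = 8/(m) ≤ 8/m.
We need 8/m < eps, i.e. m > 8/eps.
Take N = 8/eps. If m > N then |8/m| ≤ 8/m < eps.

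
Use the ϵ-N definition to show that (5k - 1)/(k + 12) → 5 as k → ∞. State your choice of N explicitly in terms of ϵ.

Let ϵ > 0. For k ≥ 1, |(5k - 1)/(k + 12) − 5| = |-61|/((k + 12)) = 61/((k + 12)).
Since k + 12 ≥ k for k ≥ 1, this is ≤ 61/(k) = 61/k.
So |(5k - 1)/(k + 12) − 5| < ϵ whenever k > 61/ϵ.
Take N = 61/ϵ. If k > N then |(5k - 1)/(k + 12) − 5| ≤ 61/k < ϵ.

N = 61/ϵ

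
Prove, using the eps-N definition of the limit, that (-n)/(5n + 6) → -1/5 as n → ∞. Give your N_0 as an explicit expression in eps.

N_0 = (6/25)/eps

Suppose eps > 0. For n ≥ 1, |(-n)/(5n + 6) + 1/5| = |6|/(5(5n + 6)) = 6/(5(5n + 6)).
Since 5n + 6 ≥ 5n for n ≥ 1, this is ≤ 6/(5·5n) = (6/25)/n.
So |(-n)/(5n + 6) + 1/5| < eps whenever n > (6/25)/eps.
Take N_0 = (6/25)/eps. If n > N_0 then |(-n)/(5n + 6) + 1/5| ≤ (6/25)/n < eps.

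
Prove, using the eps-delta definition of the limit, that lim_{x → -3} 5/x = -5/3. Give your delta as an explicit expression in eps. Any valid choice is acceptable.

delta = min(3/2, (9/10)eps)

Suppose eps > 0. We seek delta > 0 such that 0 < |x + 3| < delta implies |5/x + 5/3| < eps.
|5/x + 5/3| = 5·|-3 − x|/(3·|x|) = 5|x + 3|/(3|x|).
Restrict delta ≤ 3/2. Then |x + 3| < 3/2 gives |x| > 3/2, so 3|x| > 9/2.
Then |5/x + 5/3| < 5|x + 3|/(9/2), which is < eps when |x + 3| < (9/10)eps.
Take delta = min(3/2, (9/10)eps). Then 0 < |x + 3| < delta gives both |x + 3| < 3/2 and |x + 3| < (9/10)eps, so |5/x + 5/3| < eps.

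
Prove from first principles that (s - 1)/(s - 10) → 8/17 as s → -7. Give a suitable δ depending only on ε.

δ = min(17/2, (289/18)ε)

Suppose ε > 0. We want δ > 0 with 0 < |s + 7| < δ ⇒ |(s - 1)/(s - 10) − (8/17)| < ε.
Combining over a common denominator, (s - 1)/(s - 10) − (8/17) = [(s - 1)·(-17) − (-8)·(s - 10)] / [(-17)·(s - 10)] = -9(s + 7) / ((-17)(s - 10)).
So |(s - 1)/(s - 10) − (8/17)| = 9|s + 7| / (17·|s − 10|).
Require δ ≤ 17/2, so |s − 10| ≥ |-17| − |s + 7| > 17 − 17/2 = 17/2.
Hence |(s - 1)/(s - 10) − (8/17)| < 9|s + 7|/(17·(17/2)) = (18/289)|s + 7|, which is < ε once |s + 7| < (289/18)ε.
Take δ = min(17/2, (289/18)ε). Then 0 < |s + 7| < δ forces both bounds, so |(s - 1)/(s - 10) − (8/17)| < ε.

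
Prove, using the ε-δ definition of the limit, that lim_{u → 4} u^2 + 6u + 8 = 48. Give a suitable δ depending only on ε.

δ = min(1, ε/15)

Let ε > 0 be given. We want δ > 0 such that 0 < |u − 4| < δ implies |(u^2 + 6u + 8) − 48| < ε.
(u^2 + 6u + 8) − 48 = u^2 + 6u - 40 = (u − 4)(u + 10).
So |(u^2 + 6u + 8) − 48| = |u − 4|·|u + 10|.
Require δ ≤ 1. Then |u − 4| < 1 gives |u| < 5, and by the triangle inequality |u + 10| ≤ 5 + 10 = 15.
Hence |(u^2 + 6u + 8) − 48| ≤ 15|u − 4| < ε provided |u − 4| < ε/15.
Choosing δ = min(1, ε/15) ensures both conditions, hence |(u^2 + 6u + 8) − 48| < ε.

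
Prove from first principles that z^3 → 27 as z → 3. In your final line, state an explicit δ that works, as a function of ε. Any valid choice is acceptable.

Let ε > 0. We seek δ > 0 with 0 < |z − 3| < δ ⇒ |z^3 − 27| < ε.
Factor: z^3 − 27 = (z − 3)(z^2 + 3z + 9), so |z^3 − 27| = |z − 3|·|z^2 + 3z + 9|.
Restrict δ ≤ 2. Then |z − 3| < 2 gives |z| < 5, so by the triangle inequality |z^2 + 3z + 9| ≤ 5^2 + 3·5 + 9 = 49.
Hence |z^3 − 27| ≤ 49|z − 3|, which is < ε once |z − 3| < ε/49.
Take δ = min(2, ε/49). If 0 < |z − 3| < δ then both bounds hold and |z^3 − 27| ≤ 49|z − 3| < 49·(ε/49) = ε.

δ = min(2, ε/49)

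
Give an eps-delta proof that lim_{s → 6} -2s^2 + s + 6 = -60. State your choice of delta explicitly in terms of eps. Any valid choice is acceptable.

delta = min(2, eps/27)

Fix eps > 0. We want delta > 0 such that 0 < |s − 6| < delta implies |(-2s^2 + s + 6) + 60| < eps.
(-2s^2 + s + 6) + 60 = -2s^2 + s + 66 = (s − 6)(-2s - 11).
So |(-2s^2 + s + 6) + 60| = |s − 6|·|-2s - 11|.
Assume first that |s − 6| < 2, so |s| < 8. Then |-2s - 11| ≤ 2·8 + 11 = 27.
Hence |(-2s^2 + s + 6) + 60| ≤ 27|s − 6| < eps provided |s − 6| < eps/27.
Take delta = min(2, eps/27). Then 0 < |s − 6| < delta gives both |s − 6| < 2 and |s − 6| < eps/27, so |(-2s^2 + s + 6) + 60| < eps.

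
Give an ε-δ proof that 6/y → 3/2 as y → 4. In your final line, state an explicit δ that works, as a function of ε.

δ = min(2, (4/3)ε)

Suppose ε > 0. We seek δ > 0 such that 0 < |y − 4| < δ implies |6/y − (3/2)| < ε.
|6/y − (3/2)| = 6·|4 − y|/(4·|y|) = 6|y − 4|/(4|y|).
Restrict δ ≤ 2. Then |y − 4| < 2 gives |y| > 2, so 4|y| > 8.
Then |6/y − (3/2)| < 6|y − 4|/8, which is < ε when |y − 4| < (4/3)ε.
Take δ = min(2, (4/3)ε). Then 0 < |y − 4| < δ gives both |y − 4| < 2 and |y − 4| < (4/3)ε, so |6/y − (3/2)| < ε.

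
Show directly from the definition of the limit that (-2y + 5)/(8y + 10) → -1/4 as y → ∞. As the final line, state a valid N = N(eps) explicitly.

N = (15/16)/eps

Suppose eps > 0. We seek N > 0 such that y > N implies |(-2y + 5)/(8y + 10) + 1/4| < eps.
(-2y + 5)/(8y + 10) + 1/4 = (8(-2y + 5) − (-2)(8y + 10)) / (8(8y + 10)) = 60/(8(8y + 10)).
For y > 0 we have 8y + 10 > 8y, so |(-2y + 5)/(8y + 10) + 1/4| = 60/(8(8y + 10)) < 60/(8·8y) = (15/16)/y.
Thus |(-2y + 5)/(8y + 10) + 1/4| < eps whenever y > (15/16)/eps.
Take N = (15/16)/eps. If y > N then |(-2y + 5)/(8y + 10) + 1/4| < (15/16)/y < eps.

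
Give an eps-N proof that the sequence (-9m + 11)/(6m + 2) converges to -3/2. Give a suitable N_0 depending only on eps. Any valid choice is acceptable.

N_0 = (7/3)/eps

Let eps > 0 be given. For m ≥ 1, |(-9m + 11)/(6m + 2) + 3/2| = |84|/(6(6m + 2)) = 84/(6(6m + 2)).
Since 6m + 2 ≥ 6m for m ≥ 1, this is ≤ 84/(6·6m) = (7/3)/m.
So |(-9m + 11)/(6m + 2) + 3/2| < eps whenever m > (7/3)/eps.
Take N_0 = (7/3)/eps. If m > N_0 then |(-9m + 11)/(6m + 2) + 3/2| ≤ (7/3)/m < eps.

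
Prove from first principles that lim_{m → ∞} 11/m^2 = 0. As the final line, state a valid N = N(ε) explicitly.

N = (11/ε)^{1/2}

Suppose ε > 0. For m ≥ 1, |11/m^2 − 0| = 11/m^2.
11/m^2 < ε ⇔ m^2 > 11/ε ⇔ m > (11/ε)^{1/2}.
Take N = (11/ε)^{1/2}. Then m > N implies 11/m^2 < ε.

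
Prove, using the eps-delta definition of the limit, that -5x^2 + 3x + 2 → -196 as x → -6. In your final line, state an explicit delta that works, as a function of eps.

Let eps > 0 be given. We want delta > 0 such that 0 < |x + 6| < delta implies |(-5x^2 + 3x + 2) + 196| < eps.
(-5x^2 + 3x + 2) + 196 = -5x^2 + 3x + 198 = (x + 6)(-5x + 33).
So |(-5x^2 + 3x + 2) + 196| = |x + 6|·|-5x + 33|.
Require delta ≤ 1. Then |x + 6| < 1 gives |x| < 7, and by the triangle inequality |-5x + 33| ≤ 5·7 + 33 = 68.
Hence |(-5x^2 + 3x + 2) + 196| ≤ 68|x + 6| < eps provided |x + 6| < eps/68.
Take delta = min(1, eps/68). Then 0 < |x + 6| < delta gives both |x + 6| < 1 and |x + 6| < eps/68, so |(-5x^2 + 3x + 2) + 196| < eps.

delta = min(1, eps/68)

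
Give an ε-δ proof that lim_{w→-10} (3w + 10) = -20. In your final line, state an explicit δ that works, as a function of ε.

Fix ε > 0. We need δ > 0 so that 0 < |w + 10| < δ implies |(3w + 10) + 20| < ε.
Since (3w + 10) + 20 = 3(w + 10), we have |(3w + 10) + 20| = 3|w + 10|.
Thus it suffices that |w + 10| < ε/3.
Take δ = ε/3. If 0 < |w + 10| < δ then |(3w + 10) + 20| = 3|w + 10| < 3·(ε/3) = ε.

δ = ε/3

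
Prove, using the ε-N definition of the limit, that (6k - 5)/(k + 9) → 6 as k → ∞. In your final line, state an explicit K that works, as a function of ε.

K = 59/ε

Fix ε > 0. For k ≥ 1, |(6k - 5)/(k + 9) − 6| = |-59|/((k + 9)) = 59/((k + 9)).
Since k + 9 ≥ k for k ≥ 1, this is ≤ 59/(k) = 59/k.
So |(6k - 5)/(k + 9) − 6| < ε whenever k > 59/ε.
Take K = 59/ε. If k > K then |(6k - 5)/(k + 9) − 6| ≤ 59/k < ε.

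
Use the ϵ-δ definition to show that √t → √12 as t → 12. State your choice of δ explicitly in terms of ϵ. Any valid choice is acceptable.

Let ϵ > 0 be given. We want δ > 0 such that 0 < |t − 12| < δ implies |√t − √12| < ϵ.
Multiplying by the conjugate, |√t − √12| = |t − 12|/(√t + √12).
Restrict δ ≤ 12 so that |t − 12| < 12 forces t > 0, and then √t + √12 > √12.
Hence |√t − √12| < |t − 12|/√12, which is < ϵ once |t − 12| < √12·ϵ.
Take δ = min(12, √12·ϵ). If 0 < |t − 12| < δ then t > 0 and |√t − √12| < |t − 12|/√12 < ϵ.

δ = min(12, √12·ϵ)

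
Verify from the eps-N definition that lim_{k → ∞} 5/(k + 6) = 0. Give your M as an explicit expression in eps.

Suppose eps > 0. For k ≥ 1, |5/(k + 6) − 0| = 5/(k + 6) ≤ 5/k.
We need 5/k < eps, i.e. k > 5/eps.
Take M = 5/eps. If k > M then |5/(k + 6)| ≤ 5/k < eps.

M = 5/eps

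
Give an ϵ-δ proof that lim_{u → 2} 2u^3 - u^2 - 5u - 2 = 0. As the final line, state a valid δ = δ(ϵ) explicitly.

δ = min(1, ϵ/28)

Fix ϵ > 0. We want δ > 0 such that 0 < |u − 2| < δ implies |(2u^3 - u^2 - 5u - 2)| < ϵ.
(2u^3 - u^2 - 5u - 2) = 2u^3 - u^2 - 5u - 2 = (u − 2)(2u^2 + 3u + 1).
So |(2u^3 - u^2 - 5u - 2)| = |u − 2|·|2u^2 + 3u + 1|.
Require δ ≤ 1. Then |u − 2| < 1 gives |u| < 3, and by the triangle inequality |2u^2 + 3u + 1| ≤ 2·3^2 + 3·3 + 1 = 28.
Hence |(2u^3 - u^2 - 5u - 2)| ≤ 28|u − 2| < ϵ provided |u − 2| < ϵ/28.
Take δ = min(1, ϵ/28). Then 0 < |u − 2| < δ gives both |u − 2| < 1 and |u − 2| < ϵ/28, so |(2u^3 - u^2 - 5u - 2)| < ϵ.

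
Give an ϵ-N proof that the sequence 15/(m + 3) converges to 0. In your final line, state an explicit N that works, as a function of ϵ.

N = 15/ϵ

Suppose ϵ > 0. For m ≥ 1, |15/(m + 3) − 0| = 15/(m + 3) ≤ 15/m.
We need 15/m < ϵ, i.e. m > 15/ϵ.
Take N = 15/ϵ. If m > N then |15/(m + 3)| ≤ 15/m < ϵ.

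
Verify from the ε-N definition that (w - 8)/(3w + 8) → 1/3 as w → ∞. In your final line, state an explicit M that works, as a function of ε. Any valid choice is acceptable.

Suppose ε > 0. We seek M > 0 such that w > M implies |(w - 8)/(3w + 8) − (1/3)| < ε.
(w - 8)/(3w + 8) − (1/3) = (3(w - 8) − (3w + 8)) / (3(3w + 8)) = -32/(3(3w + 8)).
For w > 0 we have 3w + 8 > 3w, so |(w - 8)/(3w + 8) − (1/3)| = 32/(3(3w + 8)) < 32/(3·3w) = (32/9)/w.
Thus |(w - 8)/(3w + 8) − (1/3)| < ε whenever w > (32/9)/ε.
Take M = (32/9)/ε. If w > M then |(w - 8)/(3w + 8) − (1/3)| < (32/9)/w < ε.

M = (32/9)/ε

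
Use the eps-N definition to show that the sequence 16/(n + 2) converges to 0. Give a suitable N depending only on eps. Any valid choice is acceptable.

Let eps > 0. For n ≥ 1, |16/(n + 2) − 0| = 16/(n + 2) ≤ 16/n.
We need 16/n < eps, i.e. n > 16/eps.
Take N = 16/eps. If n > N then |16/(n + 2)| ≤ 16/n < eps.

N = 16/eps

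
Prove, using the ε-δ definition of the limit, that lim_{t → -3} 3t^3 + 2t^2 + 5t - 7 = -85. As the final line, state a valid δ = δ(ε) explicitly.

Fix ε > 0. We want δ > 0 such that 0 < |t + 3| < δ implies |(3t^3 + 2t^2 + 5t - 7) + 85| < ε.
(3t^3 + 2t^2 + 5t - 7) + 85 = 3t^3 + 2t^2 + 5t + 78 = (t + 3)(3t^2 - 7t + 26).
So |(3t^3 + 2t^2 + 5t - 7) + 85| = |t + 3|·|3t^2 - 7t + 26|.
Assume first that |t + 3| < 1, so |t| < 4. Then |3t^2 - 7t + 26| ≤ 3·4^2 + 7·4 + 26 = 102.
Hence |(3t^3 + 2t^2 + 5t - 7) + 85| ≤ 102|t + 3| < ε provided |t + 3| < ε/102.
Take δ = min(1, ε/102). Then 0 < |t + 3| < δ gives both |t + 3| < 1 and |t + 3| < ε/102, so |(3t^3 + 2t^2 + 5t - 7) + 85| < ε.

δ = min(1, ε/102)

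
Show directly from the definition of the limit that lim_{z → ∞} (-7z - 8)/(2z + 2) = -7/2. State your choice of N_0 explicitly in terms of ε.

N_0 = (1/2)/ε

Suppose ε > 0. We seek N_0 > 0 such that z > N_0 implies |(-7z - 8)/(2z + 2) + 7/2| < ε.
(-7z - 8)/(2z + 2) + 7/2 = (2(-7z - 8) − (-7)(2z + 2)) / (2(2z + 2)) = -2/(2(2z + 2)).
For z > 0 we have 2z + 2 > 2z, so |(-7z - 8)/(2z + 2) + 7/2| = 2/(2(2z + 2)) < 2/(2·2z) = (1/2)/z.
Thus |(-7z - 8)/(2z + 2) + 7/2| < ε whenever z > (1/2)/ε.
Take N_0 = (1/2)/ε. If z > N_0 then |(-7z - 8)/(2z + 2) + 7/2| < (1/2)/z < ε.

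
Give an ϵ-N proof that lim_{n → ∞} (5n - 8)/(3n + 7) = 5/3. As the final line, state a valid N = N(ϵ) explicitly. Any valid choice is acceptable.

N = (59/9)/ϵ

Fix ϵ > 0. For n ≥ 1, |(5n - 8)/(3n + 7) − (5/3)| = |-59|/(3(3n + 7)) = 59/(3(3n + 7)).
Since 3n + 7 ≥ 3n for n ≥ 1, this is ≤ 59/(3·3n) = (59/9)/n.
So |(5n - 8)/(3n + 7) − (5/3)| < ϵ whenever n > (59/9)/ϵ.
Take N = (59/9)/ϵ. If n > N then |(5n - 8)/(3n + 7) − (5/3)| ≤ (59/9)/n < ϵ.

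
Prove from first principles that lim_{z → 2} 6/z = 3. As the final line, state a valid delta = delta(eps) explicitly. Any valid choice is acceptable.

delta = min(1, (1/3)eps)

Fix eps > 0. We seek delta > 0 such that 0 < |z − 2| < delta implies |6/z − 3| < eps.
|6/z − 3| = 6·|2 − z|/(2·|z|) = 6|z − 2|/(2|z|).
Restrict delta ≤ 1. Then |z − 2| < 1 gives |z| > 1, so 2|z| > 2.
Then |6/z − 3| < 6|z − 2|/2, which is < eps when |z − 2| < (1/3)eps.
Take delta = min(1, (1/3)eps). Then 0 < |z − 2| < delta gives both |z − 2| < 1 and |z − 2| < (1/3)eps, so |6/z − 3| < eps.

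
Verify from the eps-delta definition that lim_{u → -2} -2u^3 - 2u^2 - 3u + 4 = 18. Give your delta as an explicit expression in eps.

delta = min(1, eps/31)

Let eps > 0 be given. We want delta > 0 such that 0 < |u + 2| < delta implies |(-2u^3 - 2u^2 - 3u + 4) − 18| < eps.
(-2u^3 - 2u^2 - 3u + 4) − 18 = -2u^3 - 2u^2 - 3u - 14 = (u + 2)(-2u^2 + 2u - 7).
So |(-2u^3 - 2u^2 - 3u + 4) − 18| = |u + 2|·|-2u^2 + 2u - 7|.
Require delta ≤ 1. Then |u + 2| < 1 gives |u| < 3, and by the triangle inequality |-2u^2 + 2u - 7| ≤ 2·3^2 + 2·3 + 7 = 31.
Hence |(-2u^3 - 2u^2 - 3u + 4) − 18| ≤ 31|u + 2| < eps provided |u + 2| < eps/31.
Take delta = min(1, eps/31). Then 0 < |u + 2| < delta gives both |u + 2| < 1 and |u + 2| < eps/31, so |(-2u^3 - 2u^2 - 3u + 4) − 18| < eps.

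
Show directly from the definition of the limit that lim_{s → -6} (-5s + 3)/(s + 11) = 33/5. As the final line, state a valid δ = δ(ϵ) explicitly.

δ = min(5/2, (25/116)ϵ)

Let ϵ > 0. We want δ > 0 with 0 < |s + 6| < δ ⇒ |(-5s + 3)/(s + 11) − (33/5)| < ϵ.
Combining over a common denominator, (-5s + 3)/(s + 11) − (33/5) = [(-5s + 3)·5 − 33·(s + 11)] / [5·(s + 11)] = -58(s + 6) / (5(s + 11)).
So |(-5s + 3)/(s + 11) − (33/5)| = 58|s + 6| / (5·|s + 11|).
Restrict δ ≤ 5/2. Then |s + 6| < 5/2 gives |s + 11| = |(s + 6) + 5| ≥ 5 − 5/2 = 5/2.
Hence |(-5s + 3)/(s + 11) − (33/5)| < 58|s + 6|/(5·(5/2)) = (116/25)|s + 6|, which is < ϵ once |s + 6| < (25/116)ϵ.
Take δ = min(5/2, (25/116)ϵ). Then 0 < |s + 6| < δ forces both bounds, so |(-5s + 3)/(s + 11) − (33/5)| < ϵ.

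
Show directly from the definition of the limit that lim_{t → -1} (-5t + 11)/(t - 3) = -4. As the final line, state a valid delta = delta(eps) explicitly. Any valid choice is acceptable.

delta = min(2, 2eps)

Suppose eps > 0. We want delta > 0 with 0 < |t + 1| < delta ⇒ |(-5t + 11)/(t - 3) + 4| < eps.
Combining over a common denominator, (-5t + 11)/(t - 3) + 4 = [(-5t + 11)·(-4) − 16·(t - 3)] / [(-4)·(t - 3)] = 4(t + 1) / ((-4)(t - 3)).
So |(-5t + 11)/(t - 3) + 4| = 4|t + 1| / (4·|t − 3|).
Require delta ≤ 2, so |t − 3| ≥ |-4| − |t + 1| > 4 − 2 = 2.
Hence |(-5t + 11)/(t - 3) + 4| < 4|t + 1|/(4·2) = (1/2)|t + 1|, which is < eps once |t + 1| < 2eps.
Take delta = min(2, 2eps). Then 0 < |t + 1| < delta forces both bounds, so |(-5t + 11)/(t - 3) + 4| < eps.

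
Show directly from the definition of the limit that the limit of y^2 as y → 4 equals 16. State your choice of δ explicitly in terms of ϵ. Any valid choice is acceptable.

δ = min(1, ϵ/9)

Let ϵ > 0 be given. We seek δ > 0 with 0 < |y − 4| < δ ⇒ |y^2 − 16| < ϵ.
Factor: y^2 − 16 = (y − 4)(y + 4), so |y^2 − 16| = |y − 4|·|y + 4|.
Impose δ ≤ 1 so that |y| < 5; then |y + 4| ≤ 9.
Hence |y^2 − 16| ≤ 9|y − 4|, which is < ϵ once |y − 4| < ϵ/9.
Take δ = min(1, ϵ/9). If 0 < |y − 4| < δ then both bounds hold and |y^2 − 16| ≤ 9|y − 4| < 9·(ϵ/9) = ϵ.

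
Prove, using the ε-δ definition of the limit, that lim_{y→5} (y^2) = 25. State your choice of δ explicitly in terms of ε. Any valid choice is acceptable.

Fix ε > 0. We seek δ > 0 with 0 < |y − 5| < δ ⇒ |y^2 − 25| < ε.
Factor: y^2 − 25 = (y − 5)(y + 5), so |y^2 − 25| = |y − 5|·|y + 5|.
Restrict δ ≤ 1. Then |y − 5| < 1 gives |y| < 6, so by the triangle inequality |y + 5| ≤ 6 + 5 = 11.
Hence |y^2 − 25| ≤ 11|y − 5|, which is < ε once |y − 5| < ε/11.
Take δ = min(1, ε/11). If 0 < |y − 5| < δ then both bounds hold and |y^2 − 25| ≤ 11|y − 5| < 11·(ε/11) = ε.

δ = min(1, ε/11)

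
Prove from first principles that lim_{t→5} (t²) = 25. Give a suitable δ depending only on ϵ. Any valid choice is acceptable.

δ = min(1, ϵ/11)

Let ϵ > 0 be given. We seek δ > 0 with 0 < |t − 5| < δ ⇒ |t² − 25| < ϵ.
Factor: t² − 25 = (t − 5)(t + 5), so |t² − 25| = |t − 5|·|t + 5|.
Impose δ ≤ 1 so that |t| < 6; then |t + 5| ≤ 11.
Hence |t² − 25| ≤ 11|t − 5|, which is < ϵ once |t − 5| < ϵ/11.
Take δ = min(1, ϵ/11). If 0 < |t − 5| < δ then both bounds hold and |t² − 25| ≤ 11|t − 5| < 11·(ϵ/11) = ϵ.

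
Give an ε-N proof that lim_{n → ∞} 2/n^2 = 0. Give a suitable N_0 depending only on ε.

Suppose ε > 0. For n ≥ 1, |2/n^2 − 0| = 2/n^2.
2/n^2 < ε ⇔ n^2 > 2/ε ⇔ n > (2/ε)^{1/2}.
Take N_0 = (2/ε)^{1/2}. Then n > N_0 implies 2/n^2 < ε.

N_0 = (2/ε)^{1/2}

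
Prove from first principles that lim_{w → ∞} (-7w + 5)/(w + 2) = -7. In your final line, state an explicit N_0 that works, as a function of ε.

N_0 = 19/ε

Let ε > 0 be given. We seek N_0 > 0 such that w > N_0 implies |(-7w + 5)/(w + 2) + 7| < ε.
(-7w + 5)/(w + 2) + 7 = ((-7w + 5) − (-7)(w + 2)) / ((w + 2)) = 19/((w + 2)).
For w > 0 we have w + 2 > w, so |(-7w + 5)/(w + 2) + 7| = 19/((w + 2)) < 19/(w) = 19/w.
Thus |(-7w + 5)/(w + 2) + 7| < ε whenever w > 19/ε.
Take N_0 = 19/ε. If w > N_0 then |(-7w + 5)/(w + 2) + 7| < 19/w < ε.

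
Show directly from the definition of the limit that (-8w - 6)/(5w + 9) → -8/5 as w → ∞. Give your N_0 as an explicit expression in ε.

N_0 = (42/25)/ε

Fix ε > 0. We seek N_0 > 0 such that w > N_0 implies |(-8w - 6)/(5w + 9) + 8/5| < ε.
(-8w - 6)/(5w + 9) + 8/5 = (5(-8w - 6) − (-8)(5w + 9)) / (5(5w + 9)) = 42/(5(5w + 9)).
For w > 0 we have 5w + 9 > 5w, so |(-8w - 6)/(5w + 9) + 8/5| = 42/(5(5w + 9)) < 42/(5·5w) = (42/25)/w.
Thus |(-8w - 6)/(5w + 9) + 8/5| < ε whenever w > (42/25)/ε.
Take N_0 = (42/25)/ε. If w > N_0 then |(-8w - 6)/(5w + 9) + 8/5| < (42/25)/w < ε.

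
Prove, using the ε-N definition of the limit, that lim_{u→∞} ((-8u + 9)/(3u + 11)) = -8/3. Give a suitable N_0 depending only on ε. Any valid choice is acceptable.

Let ε > 0 be given. We seek N_0 > 0 such that u > N_0 implies |(-8u + 9)/(3u + 11) + 8/3| < ε.
(-8u + 9)/(3u + 11) + 8/3 = (3(-8u + 9) − (-8)(3u + 11)) / (3(3u + 11)) = 115/(3(3u + 11)).
For u > 0 we have 3u + 11 > 3u, so |(-8u + 9)/(3u + 11) + 8/3| = 115/(3(3u + 11)) < 115/(3·3u) = (115/9)/u.
Thus |(-8u + 9)/(3u + 11) + 8/3| < ε whenever u > (115/9)/ε.
Take N_0 = (115/9)/ε. If u > N_0 then |(-8u + 9)/(3u + 11) + 8/3| < (115/9)/u < ε.

N_0 = (115/9)/ε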